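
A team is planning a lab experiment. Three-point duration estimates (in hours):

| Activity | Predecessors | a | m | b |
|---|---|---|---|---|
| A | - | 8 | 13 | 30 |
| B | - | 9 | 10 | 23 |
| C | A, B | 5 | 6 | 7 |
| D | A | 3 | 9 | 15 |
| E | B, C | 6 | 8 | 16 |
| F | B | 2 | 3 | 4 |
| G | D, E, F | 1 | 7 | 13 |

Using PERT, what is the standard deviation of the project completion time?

4.51 hours

te_A = (8 + 4·13 + 30)/6 = 90/6 = 15; σ²_A = ((30−8)/6)² = 13.444
te_B = (9 + 4·10 + 23)/6 = 72/6 = 12; σ²_B = ((23−9)/6)² = 5.444
te_C = (5 + 4·6 + 7)/6 = 36/6 = 6; σ²_C = ((7−5)/6)² = 0.111
te_D = (3 + 4·9 + 15)/6 = 54/6 = 9; σ²_D = ((15−3)/6)² = 4.000
te_E = (6 + 4·8 + 16)/6 = 54/6 = 9; σ²_E = ((16−6)/6)² = 2.778
te_F = (2 + 4·3 + 4)/6 = 18/6 = 3; σ²_F = ((4−2)/6)² = 0.111
te_G = (1 + 4·7 + 13)/6 = 42/6 = 7; σ²_G = ((13−1)/6)² = 4.000

Forward pass:
ES_A = 0; EF_A = 15
ES_B = 0; EF_B = 12
ES_C = max(EF_A=15, EF_B=12) = 15; EF_C = 15+6 = 21
ES_D = 15; EF_D = 15+9 = 24
ES_E = max(EF_B=12, EF_C=21) = 21; EF_E = 21+9 = 30
ES_F = 12; EF_F = 12+3 = 15
ES_G = max(EF_D=24, EF_E=30, EF_F=15) = 30; EF_G = 30+7 = 37
Expected project duration μ = 37 hours. Critical path: A → C → E → G.

Variance along critical path = 13.444 + 0.111 + 2.778 + 4.000 = 20.333
σ = √20.333 = 4.509 hours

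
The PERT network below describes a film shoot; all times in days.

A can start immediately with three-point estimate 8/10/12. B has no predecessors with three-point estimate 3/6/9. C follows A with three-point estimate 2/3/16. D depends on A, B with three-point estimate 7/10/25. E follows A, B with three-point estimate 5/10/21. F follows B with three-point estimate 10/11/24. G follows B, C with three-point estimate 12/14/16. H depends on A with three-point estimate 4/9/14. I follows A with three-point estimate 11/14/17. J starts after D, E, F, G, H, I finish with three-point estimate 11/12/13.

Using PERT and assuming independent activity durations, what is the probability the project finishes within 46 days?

te_A = (8 + 4·10 + 12)/6 = 60/6 = 10; σ²_A = ((12−8)/6)² = 0.444
te_B = (3 + 4·6 + 9)/6 = 36/6 = 6; σ²_B = ((9−3)/6)² = 1.000
te_C = (2 + 4·3 + 16)/6 = 30/6 = 5; σ²_C = ((16−2)/6)² = 5.444
te_D = (7 + 4·10 + 25)/6 = 72/6 = 12; σ²_D = ((25−7)/6)² = 9.000
te_E = (5 + 4·10 + 21)/6 = 66/6 = 11; σ²_E = ((21−5)/6)² = 7.111
te_F = (10 + 4·11 + 24)/6 = 78/6 = 13; σ²_F = ((24−10)/6)² = 5.444
te_G = (12 + 4·14 + 16)/6 = 84/6 = 14; σ²_G = ((16−12)/6)² = 0.444
te_H = (4 + 4·9 + 14)/6 = 54/6 = 9; σ²_H = ((14−4)/6)² = 2.778
te_I = (11 + 4·14 + 17)/6 = 84/6 = 14; σ²_I = ((17−11)/6)² = 1.000
te_J = (11 + 4·12 + 13)/6 = 72/6 = 12; σ²_J = ((13−11)/6)² = 0.111

Forward pass:
ES_A = 0; EF_A = 10
ES_B = 0; EF_B = 6
ES_C = 10; EF_C = 10+5 = 15
ES_D = max(EF_A=10, EF_B=6) = 10; EF_D = 10+12 = 22
ES_E = max(EF_A=10, EF_B=6) = 10; EF_E = 10+11 = 21
ES_F = 6; EF_F = 6+13 = 19
ES_G = max(EF_B=6, EF_C=15) = 15; EF_G = 15+14 = 29
ES_H = 10; EF_H = 10+9 = 19
ES_I = 10; EF_I = 10+14 = 24
ES_J = max(EF_D=22, EF_E=21, EF_F=19, EF_G=29, EF_H=19, EF_I=24) = 29; EF_J = 29+12 = 41
Expected project duration μ = 41 days. Critical path: A → C → G → J.

Variance along critical path = 0.444 + 5.444 + 0.444 + 0.111 = 6.444; σ = √6.444 = 2.539 days.
Z = (46 − 41) / 2.539 = 1.970
P(T ≤ 46) = Φ(1.970) ≈ 0.976

0.976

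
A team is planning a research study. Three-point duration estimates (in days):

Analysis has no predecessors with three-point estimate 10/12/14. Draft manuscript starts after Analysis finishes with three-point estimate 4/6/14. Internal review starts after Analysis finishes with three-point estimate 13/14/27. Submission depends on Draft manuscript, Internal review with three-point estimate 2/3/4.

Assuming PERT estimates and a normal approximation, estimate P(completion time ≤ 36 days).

te_Analysis = (10 + 4·12 + 14)/6 = 72/6 = 12; σ²_Analysis = ((14−10)/6)² = 0.444
te_Draft manuscript = (4 + 4·6 + 14)/6 = 42/6 = 7; σ²_Draft manuscript = ((14−4)/6)² = 2.778
te_Internal review = (13 + 4·14 + 27)/6 = 96/6 = 16; σ²_Internal review = ((27−13)/6)² = 5.444
te_Submission = (2 + 4·3 + 4)/6 = 18/6 = 3; σ²_Submission = ((4−2)/6)² = 0.111

Forward pass:
ES_Analysis = 0; EF_Analysis = 12
ES_Draft manuscript = 12; EF_Draft manuscript = 12+7 = 19
ES_Internal review = 12; EF_Internal review = 12+16 = 28
ES_Submission = max(EF_Draft manuscript=19, EF_Internal review=28) = 28; EF_Submission = 28+3 = 31
Expected project duration μ = 31 days. Critical path: Analysis → Internal review → Submission.

Variance along critical path = 0.444 + 5.444 + 0.111 = 6.000; σ = √6.000 = 2.449 days.
Z = (36 − 31) / 2.449 = 2.041
P(T ≤ 36) = Φ(2.041) ≈ 0.979

0.979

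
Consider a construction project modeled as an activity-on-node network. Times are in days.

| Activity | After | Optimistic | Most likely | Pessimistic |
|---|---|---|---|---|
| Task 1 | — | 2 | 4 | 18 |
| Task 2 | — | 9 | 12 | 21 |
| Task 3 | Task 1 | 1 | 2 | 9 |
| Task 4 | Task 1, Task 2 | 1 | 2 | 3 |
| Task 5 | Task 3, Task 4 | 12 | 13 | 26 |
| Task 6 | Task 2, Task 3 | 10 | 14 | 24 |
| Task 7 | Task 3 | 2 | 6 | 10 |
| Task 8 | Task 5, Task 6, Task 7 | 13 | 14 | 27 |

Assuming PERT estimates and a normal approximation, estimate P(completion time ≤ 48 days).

te_Task 1 = (2 + 4·4 + 18)/6 = 36/6 = 6; σ²_Task 1 = ((18−2)/6)² = 7.111
te_Task 2 = (9 + 4·12 + 21)/6 = 78/6 = 13; σ²_Task 2 = ((21−9)/6)² = 4.000
te_Task 3 = (1 + 4·2 + 9)/6 = 18/6 = 3; σ²_Task 3 = ((9−1)/6)² = 1.778
te_Task 4 = (1 + 4·2 + 3)/6 = 12/6 = 2; σ²_Task 4 = ((3−1)/6)² = 0.111
te_Task 5 = (12 + 4·13 + 26)/6 = 90/6 = 15; σ²_Task 5 = ((26−12)/6)² = 5.444
te_Task 6 = (10 + 4·14 + 24)/6 = 90/6 = 15; σ²_Task 6 = ((24−10)/6)² = 5.444
te_Task 7 = (2 + 4·6 + 10)/6 = 36/6 = 6; σ²_Task 7 = ((10−2)/6)² = 1.778
te_Task 8 = (13 + 4·14 + 27)/6 = 96/6 = 16; σ²_Task 8 = ((27−13)/6)² = 5.444

Forward pass:
ES_Task 1 = 0; EF_Task 1 = 6
ES_Task 2 = 0; EF_Task 2 = 13
ES_Task 3 = 6; EF_Task 3 = 6+3 = 9
ES_Task 4 = max(EF_Task 1=6, EF_Task 2=13) = 13; EF_Task 4 = 13+2 = 15
ES_Task 5 = max(EF_Task 3=9, EF_Task 4=15) = 15; EF_Task 5 = 15+15 = 30
ES_Task 6 = max(EF_Task 2=13, EF_Task 3=9) = 13; EF_Task 6 = 13+15 = 28
ES_Task 7 = 9; EF_Task 7 = 9+6 = 15
ES_Task 8 = max(EF_Task 5=30, EF_Task 6=28, EF_Task 7=15) = 30; EF_Task 8 = 30+16 = 46
Expected project duration μ = 46 days. Critical path: Task 2 → Task 4 → Task 5 → Task 8.

Variance along critical path = 4.000 + 0.111 + 5.444 + 5.444 = 15.000; σ = √15.000 = 3.873 days.
Z = (48 − 46) / 3.873 = 0.516
P(T ≤ 48) = Φ(0.516) ≈ 0.697

0.697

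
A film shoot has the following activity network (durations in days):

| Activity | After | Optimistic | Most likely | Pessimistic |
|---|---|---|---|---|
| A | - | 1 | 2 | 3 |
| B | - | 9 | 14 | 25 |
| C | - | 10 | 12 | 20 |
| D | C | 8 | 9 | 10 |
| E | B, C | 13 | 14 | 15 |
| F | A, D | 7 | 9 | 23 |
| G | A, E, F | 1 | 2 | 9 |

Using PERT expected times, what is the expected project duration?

te_A = (1 + 4·2 + 3)/6 = 12/6 = 2
te_B = (9 + 4·14 + 25)/6 = 90/6 = 15
te_C = (10 + 4·12 + 20)/6 = 78/6 = 13
te_D = (8 + 4·9 + 10)/6 = 54/6 = 9
te_E = (13 + 4·14 + 15)/6 = 84/6 = 14
te_F = (7 + 4·9 + 23)/6 = 66/6 = 11
te_G = (1 + 4·2 + 9)/6 = 18/6 = 3

Forward pass:
ES_A = 0; EF_A = 2
ES_B = 0; EF_B = 15
ES_C = 0; EF_C = 13
ES_D = 13; EF_D = 13+9 = 22
ES_E = max(EF_B=15, EF_C=13) = 15; EF_E = 15+14 = 29
ES_F = max(EF_A=2, EF_D=22) = 22; EF_F = 22+11 = 33
ES_G = max(EF_A=2, EF_E=29, EF_F=33) = 33; EF_G = 33+3 = 36
Expected project duration μ = 36 days. Critical path: C → D → F → G.

36 days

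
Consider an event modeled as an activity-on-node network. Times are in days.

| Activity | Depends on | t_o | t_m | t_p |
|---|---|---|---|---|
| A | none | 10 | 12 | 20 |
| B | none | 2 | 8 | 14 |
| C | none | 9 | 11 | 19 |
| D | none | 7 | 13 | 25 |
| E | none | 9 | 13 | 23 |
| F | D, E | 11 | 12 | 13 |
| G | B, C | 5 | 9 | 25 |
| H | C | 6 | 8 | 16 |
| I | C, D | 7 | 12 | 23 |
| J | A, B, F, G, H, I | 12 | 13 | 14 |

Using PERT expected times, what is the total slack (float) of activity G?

te_A = (10 + 4·12 + 20)/6 = 78/6 = 13
te_B = (2 + 4·8 + 14)/6 = 48/6 = 8
te_C = (9 + 4·11 + 19)/6 = 72/6 = 12
te_D = (7 + 4·13 + 25)/6 = 84/6 = 14
te_E = (9 + 4·13 + 23)/6 = 84/6 = 14
te_F = (11 + 4·12 + 13)/6 = 72/6 = 12
te_G = (5 + 4·9 + 25)/6 = 66/6 = 11
te_H = (6 + 4·8 + 16)/6 = 54/6 = 9
te_I = (7 + 4·12 + 23)/6 = 78/6 = 13
te_J = (12 + 4·13 + 14)/6 = 78/6 = 13

Forward pass:
ES_A = 0; EF_A = 13
ES_B = 0; EF_B = 8
ES_C = 0; EF_C = 12
ES_D = 0; EF_D = 14
ES_E = 0; EF_E = 14
ES_F = max(EF_D=14, EF_E=14) = 14; EF_F = 14+12 = 26
ES_G = max(EF_B=8, EF_C=12) = 12; EF_G = 12+11 = 23
ES_H = 12; EF_H = 12+9 = 21
ES_I = max(EF_C=12, EF_D=14) = 14; EF_I = 14+13 = 27
ES_J = max(EF_A=13, EF_B=8, EF_F=26, EF_G=23, EF_H=21, EF_I=27) = 27; EF_J = 27+13 = 40
Expected project duration μ = 40 days. Critical path: D → I → J.

Backward pass:
LF_J = 40; LS_J = 40−13 = 27
LF_I = LS_J = 27; LS_I = 27−13 = 14
LF_H = LS_J = 27; LS_H = 27−9 = 18
LF_G = LS_J = 27; LS_G = 27−11 = 16
LF_F = LS_J = 27; LS_F = 27−12 = 15
LF_E = LS_F = 15; LS_E = 15−14 = 1
LF_D = min(LS_F=15, LS_I=14) = 14; LS_D = 14−14 = 0
LF_C = min(LS_G=16, LS_H=18, LS_I=14) = 14; LS_C = 14−12 = 2
LF_B = min(LS_G=16, LS_J=27) = 16; LS_B = 16−8 = 8
LF_A = LS_J = 27; LS_A = 27−13 = 14
Slack_G = LS_G − ES_G = 16 − 12 = 4

4 days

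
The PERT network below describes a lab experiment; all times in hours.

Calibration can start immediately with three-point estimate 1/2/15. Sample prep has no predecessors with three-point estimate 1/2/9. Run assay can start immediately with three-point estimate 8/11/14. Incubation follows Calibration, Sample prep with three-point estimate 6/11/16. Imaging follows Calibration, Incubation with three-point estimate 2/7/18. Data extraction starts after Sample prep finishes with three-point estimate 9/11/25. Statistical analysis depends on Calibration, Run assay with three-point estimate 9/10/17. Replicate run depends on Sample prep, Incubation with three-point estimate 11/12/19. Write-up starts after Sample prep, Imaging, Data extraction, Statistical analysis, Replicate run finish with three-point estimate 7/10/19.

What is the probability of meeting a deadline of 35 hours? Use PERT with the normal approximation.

te_Calibration = (1 + 4·2 + 15)/6 = 24/6 = 4; σ²_Calibration = ((15−1)/6)² = 5.444
te_Sample prep = (1 + 4·2 + 9)/6 = 18/6 = 3; σ²_Sample prep = ((9−1)/6)² = 1.778
te_Run assay = (8 + 4·11 + 14)/6 = 66/6 = 11; σ²_Run assay = ((14−8)/6)² = 1.000
te_Incubation = (6 + 4·11 + 16)/6 = 66/6 = 11; σ²_Incubation = ((16−6)/6)² = 2.778
te_Imaging = (2 + 4·7 + 18)/6 = 48/6 = 8; σ²_Imaging = ((18−2)/6)² = 7.111
te_Data extraction = (9 + 4·11 + 25)/6 = 78/6 = 13; σ²_Data extraction = ((25−9)/6)² = 7.111
te_Statistical analysis = (9 + 4·10 + 17)/6 = 66/6 = 11; σ²_Statistical analysis = ((17−9)/6)² = 1.778
te_Replicate run = (11 + 4·12 + 19)/6 = 78/6 = 13; σ²_Replicate run = ((19−11)/6)² = 1.778
te_Write-up = (7 + 4·10 + 19)/6 = 66/6 = 11; σ²_Write-up = ((19−7)/6)² = 4.000

Forward pass:
ES_Calibration = 0; EF_Calibration = 4
ES_Sample prep = 0; EF_Sample prep = 3
ES_Run assay = 0; EF_Run assay = 11
ES_Incubation = max(EF_Calibration=4, EF_Sample prep=3) = 4; EF_Incubation = 4+11 = 15
ES_Imaging = max(EF_Calibration=4, EF_Incubation=15) = 15; EF_Imaging = 15+8 = 23
ES_Data extraction = 3; EF_Data extraction = 3+13 = 16
ES_Statistical analysis = max(EF_Calibration=4, EF_Run assay=11) = 11; EF_Statistical analysis = 11+11 = 22
ES_Replicate run = max(EF_Sample prep=3, EF_Incubation=15) = 15; EF_Replicate run = 15+13 = 28
ES_Write-up = max(EF_Sample prep=3, EF_Imaging=23, EF_Data extraction=16, EF_Statistical analysis=22, EF_Replicate run=28) = 28; EF_Write-up = 28+11 = 39
Expected project duration μ = 39 hours. Critical path: Calibration → Incubation → Replicate run → Write-up.

Variance along critical path = 5.444 + 2.778 + 1.778 + 4.000 = 14.000; σ = √14.000 = 3.742 hours.
Z = (35 − 39) / 3.742 = -1.069
P(T ≤ 35) = Φ(-1.069) ≈ 0.143

0.143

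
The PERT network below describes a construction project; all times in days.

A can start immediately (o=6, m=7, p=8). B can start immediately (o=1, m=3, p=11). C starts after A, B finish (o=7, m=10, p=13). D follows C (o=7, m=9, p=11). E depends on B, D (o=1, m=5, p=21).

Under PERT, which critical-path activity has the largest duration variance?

E

te_A = (6 + 4·7 + 8)/6 = 42/6 = 7; σ²_A = ((8−6)/6)² = 0.111
te_B = (1 + 4·3 + 11)/6 = 24/6 = 4; σ²_B = ((11−1)/6)² = 2.778
te_C = (7 + 4·10 + 13)/6 = 60/6 = 10; σ²_C = ((13−7)/6)² = 1.000
te_D = (7 + 4·9 + 11)/6 = 54/6 = 9; σ²_D = ((11−7)/6)² = 0.444
te_E = (1 + 4·5 + 21)/6 = 42/6 = 7; σ²_E = ((21−1)/6)² = 11.111

Forward pass:
ES_A = 0; EF_A = 7
ES_B = 0; EF_B = 4
ES_C = max(EF_A=7, EF_B=4) = 7; EF_C = 7+10 = 17
ES_D = 17; EF_D = 17+9 = 26
ES_E = max(EF_B=4, EF_D=26) = 26; EF_E = 26+7 = 33
Expected project duration μ = 33 days. Critical path: A → C → D → E.

Variances on critical path: σ²_A=0.111, σ²_C=1.000, σ²_D=0.444, σ²_E=11.111.
Largest is σ²_E = 11.111.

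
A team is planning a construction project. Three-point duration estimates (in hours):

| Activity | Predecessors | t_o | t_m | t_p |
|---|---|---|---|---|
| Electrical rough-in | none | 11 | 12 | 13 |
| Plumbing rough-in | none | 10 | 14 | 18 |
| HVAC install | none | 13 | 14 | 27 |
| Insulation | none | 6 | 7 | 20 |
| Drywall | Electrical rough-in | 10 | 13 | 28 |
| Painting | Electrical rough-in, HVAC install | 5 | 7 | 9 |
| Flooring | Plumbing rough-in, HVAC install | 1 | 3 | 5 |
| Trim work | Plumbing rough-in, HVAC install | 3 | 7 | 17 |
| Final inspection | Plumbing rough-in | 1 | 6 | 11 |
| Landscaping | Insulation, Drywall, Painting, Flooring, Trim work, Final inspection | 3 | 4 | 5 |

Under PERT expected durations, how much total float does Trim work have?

3 hours

te_Electrical rough-in = (11 + 4·12 + 13)/6 = 72/6 = 12
te_Plumbing rough-in = (10 + 4·14 + 18)/6 = 84/6 = 14
te_HVAC install = (13 + 4·14 + 27)/6 = 96/6 = 16
te_Insulation = (6 + 4·7 + 20)/6 = 54/6 = 9
te_Drywall = (10 + 4·13 + 28)/6 = 90/6 = 15
te_Painting = (5 + 4·7 + 9)/6 = 42/6 = 7
te_Flooring = (1 + 4·3 + 5)/6 = 18/6 = 3
te_Trim work = (3 + 4·7 + 17)/6 = 48/6 = 8
te_Final inspection = (1 + 4·6 + 11)/6 = 36/6 = 6
te_Landscaping = (3 + 4·4 + 5)/6 = 24/6 = 4

Forward pass:
ES_Electrical rough-in = 0; EF_Electrical rough-in = 12
ES_Plumbing rough-in = 0; EF_Plumbing rough-in = 14
ES_HVAC install = 0; EF_HVAC install = 16
ES_Insulation = 0; EF_Insulation = 9
ES_Drywall = 12; EF_Drywall = 12+15 = 27
ES_Painting = max(EF_Electrical rough-in=12, EF_HVAC install=16) = 16; EF_Painting = 16+7 = 23
ES_Flooring = max(EF_Plumbing rough-in=14, EF_HVAC install=16) = 16; EF_Flooring = 16+3 = 19
ES_Trim work = max(EF_Plumbing rough-in=14, EF_HVAC install=16) = 16; EF_Trim work = 16+8 = 24
ES_Final inspection = 14; EF_Final inspection = 14+6 = 20
ES_Landscaping = max(EF_Insulation=9, EF_Drywall=27, EF_Painting=23, EF_Flooring=19, EF_Trim work=24, EF_Final inspection=20) = 27; EF_Landscaping = 27+4 = 31
Expected project duration μ = 31 hours. Critical path: Electrical rough-in → Drywall → Landscaping.

Backward pass:
LF_Landscaping = 31; LS_Landscaping = 31−4 = 27
LF_Final inspection = LS_Landscaping = 27; LS_Final inspection = 27−6 = 21
LF_Trim work = LS_Landscaping = 27; LS_Trim work = 27−8 = 19
LF_Flooring = LS_Landscaping = 27; LS_Flooring = 27−3 = 24
LF_Painting = LS_Landscaping = 27; LS_Painting = 27−7 = 20
LF_Drywall = LS_Landscaping = 27; LS_Drywall = 27−15 = 12
LF_Insulation = LS_Landscaping = 27; LS_Insulation = 27−9 = 18
LF_HVAC install = min(LS_Painting=20, LS_Flooring=24, LS_Trim work=19) = 19; LS_HVAC install = 19−16 = 3
LF_Plumbing rough-in = min(LS_Flooring=24, LS_Trim work=19, LS_Final inspection=21) = 19; LS_Plumbing rough-in = 19−14 = 5
LF_Electrical rough-in = min(LS_Drywall=12, LS_Painting=20) = 12; LS_Electrical rough-in = 12−12 = 0
Slack_Trim work = LS_Trim work − ES_Trim work = 19 − 16 = 3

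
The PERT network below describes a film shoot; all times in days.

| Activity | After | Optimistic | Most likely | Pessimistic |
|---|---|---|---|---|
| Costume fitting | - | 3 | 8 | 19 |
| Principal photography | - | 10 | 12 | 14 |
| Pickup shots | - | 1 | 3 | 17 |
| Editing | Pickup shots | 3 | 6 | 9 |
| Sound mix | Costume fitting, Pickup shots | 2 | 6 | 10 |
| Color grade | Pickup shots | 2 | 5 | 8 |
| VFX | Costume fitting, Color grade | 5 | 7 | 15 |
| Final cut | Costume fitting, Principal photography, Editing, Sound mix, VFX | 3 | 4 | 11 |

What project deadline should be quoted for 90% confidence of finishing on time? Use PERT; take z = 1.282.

27.6 days

te_Costume fitting = (3 + 4·8 + 19)/6 = 54/6 = 9; σ²_Costume fitting = ((19−3)/6)² = 7.111
te_Principal photography = (10 + 4·12 + 14)/6 = 72/6 = 12; σ²_Principal photography = ((14−10)/6)² = 0.444
te_Pickup shots = (1 + 4·3 + 17)/6 = 30/6 = 5; σ²_Pickup shots = ((17−1)/6)² = 7.111
te_Editing = (3 + 4·6 + 9)/6 = 36/6 = 6; σ²_Editing = ((9−3)/6)² = 1.000
te_Sound mix = (2 + 4·6 + 10)/6 = 36/6 = 6; σ²_Sound mix = ((10−2)/6)² = 1.778
te_Color grade = (2 + 4·5 + 8)/6 = 30/6 = 5; σ²_Color grade = ((8−2)/6)² = 1.000
te_VFX = (5 + 4·7 + 15)/6 = 48/6 = 8; σ²_VFX = ((15−5)/6)² = 2.778
te_Final cut = (3 + 4·4 + 11)/6 = 30/6 = 5; σ²_Final cut = ((11−3)/6)² = 1.778

Forward pass:
ES_Costume fitting = 0; EF_Costume fitting = 9
ES_Principal photography = 0; EF_Principal photography = 12
ES_Pickup shots = 0; EF_Pickup shots = 5
ES_Editing = 5; EF_Editing = 5+6 = 11
ES_Sound mix = max(EF_Costume fitting=9, EF_Pickup shots=5) = 9; EF_Sound mix = 9+6 = 15
ES_Color grade = 5; EF_Color grade = 5+5 = 10
ES_VFX = max(EF_Costume fitting=9, EF_Color grade=10) = 10; EF_VFX = 10+8 = 18
ES_Final cut = max(EF_Costume fitting=9, EF_Principal photography=12, EF_Editing=11, EF_Sound mix=15, EF_VFX=18) = 18; EF_Final cut = 18+5 = 23
Expected project duration μ = 23 days. Critical path: Pickup shots → Color grade → VFX → Final cut.

Variance along critical path = 7.111 + 1.000 + 2.778 + 1.778 = 12.667; σ = 3.559 days.
D = μ + z·σ = 23 + 1.282·3.559 = 27.6 days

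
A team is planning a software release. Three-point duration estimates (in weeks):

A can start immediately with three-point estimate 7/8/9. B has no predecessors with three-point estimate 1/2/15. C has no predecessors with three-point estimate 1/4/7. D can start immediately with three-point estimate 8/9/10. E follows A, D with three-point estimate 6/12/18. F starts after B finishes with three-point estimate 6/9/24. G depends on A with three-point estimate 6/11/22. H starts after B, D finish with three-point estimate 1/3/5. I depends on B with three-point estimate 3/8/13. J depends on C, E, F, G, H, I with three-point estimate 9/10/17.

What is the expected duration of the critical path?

32 weeks

te_A = (7 + 4·8 + 9)/6 = 48/6 = 8
te_B = (1 + 4·2 + 15)/6 = 24/6 = 4
te_C = (1 + 4·4 + 7)/6 = 24/6 = 4
te_D = (8 + 4·9 + 10)/6 = 54/6 = 9
te_E = (6 + 4·12 + 18)/6 = 72/6 = 12
te_F = (6 + 4·9 + 24)/6 = 66/6 = 11
te_G = (6 + 4·11 + 22)/6 = 72/6 = 12
te_H = (1 + 4·3 + 5)/6 = 18/6 = 3
te_I = (3 + 4·8 + 13)/6 = 48/6 = 8
te_J = (9 + 4·10 + 17)/6 = 66/6 = 11

Forward pass:
ES_A = 0; EF_A = 8
ES_B = 0; EF_B = 4
ES_C = 0; EF_C = 4
ES_D = 0; EF_D = 9
ES_E = max(EF_A=8, EF_D=9) = 9; EF_E = 9+12 = 21
ES_F = 4; EF_F = 4+11 = 15
ES_G = 8; EF_G = 8+12 = 20
ES_H = max(EF_B=4, EF_D=9) = 9; EF_H = 9+3 = 12
ES_I = 4; EF_I = 4+8 = 12
ES_J = max(EF_C=4, EF_E=21, EF_F=15, EF_G=20, EF_H=12, EF_I=12) = 21; EF_J = 21+11 = 32
Expected project duration μ = 32 weeks. Critical path: D → E → J.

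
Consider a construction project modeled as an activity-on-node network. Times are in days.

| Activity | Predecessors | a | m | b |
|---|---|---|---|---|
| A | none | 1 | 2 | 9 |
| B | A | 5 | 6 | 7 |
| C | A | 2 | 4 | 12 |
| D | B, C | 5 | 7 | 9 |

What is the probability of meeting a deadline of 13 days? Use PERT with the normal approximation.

te_A = (1 + 4·2 + 9)/6 = 18/6 = 3; σ²_A = ((9−1)/6)² = 1.778
te_B = (5 + 4·6 + 7)/6 = 36/6 = 6; σ²_B = ((7−5)/6)² = 0.111
te_C = (2 + 4·4 + 12)/6 = 30/6 = 5; σ²_C = ((12−2)/6)² = 2.778
te_D = (5 + 4·7 + 9)/6 = 42/6 = 7; σ²_D = ((9−5)/6)² = 0.444

Forward pass:
ES_A = 0; EF_A = 3
ES_B = 3; EF_B = 3+6 = 9
ES_C = 3; EF_C = 3+5 = 8
ES_D = max(EF_B=9, EF_C=8) = 9; EF_D = 9+7 = 16
Expected project duration μ = 16 days. Critical path: A → B → D.

Variance along critical path = 1.778 + 0.111 + 0.444 = 2.333; σ = √2.333 = 1.528 days.
Z = (13 − 16) / 1.528 = -1.964
P(T ≤ 13) = Φ(-1.964) ≈ 0.025

0.025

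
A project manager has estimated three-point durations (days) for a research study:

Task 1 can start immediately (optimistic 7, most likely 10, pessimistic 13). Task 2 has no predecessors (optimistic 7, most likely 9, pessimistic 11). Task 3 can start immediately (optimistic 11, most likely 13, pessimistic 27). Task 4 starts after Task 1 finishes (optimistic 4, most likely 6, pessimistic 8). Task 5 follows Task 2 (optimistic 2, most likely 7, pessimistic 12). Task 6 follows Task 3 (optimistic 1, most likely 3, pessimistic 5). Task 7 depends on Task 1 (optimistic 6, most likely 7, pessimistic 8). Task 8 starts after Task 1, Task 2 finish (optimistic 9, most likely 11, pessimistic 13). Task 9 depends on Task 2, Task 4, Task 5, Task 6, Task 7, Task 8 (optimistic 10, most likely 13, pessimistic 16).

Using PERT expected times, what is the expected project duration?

te_Task 1 = (7 + 4·10 + 13)/6 = 60/6 = 10
te_Task 2 = (7 + 4·9 + 11)/6 = 54/6 = 9
te_Task 3 = (11 + 4·13 + 27)/6 = 90/6 = 15
te_Task 4 = (4 + 4·6 + 8)/6 = 36/6 = 6
te_Task 5 = (2 + 4·7 + 12)/6 = 42/6 = 7
te_Task 6 = (1 + 4·3 + 5)/6 = 18/6 = 3
te_Task 7 = (6 + 4·7 + 8)/6 = 42/6 = 7
te_Task 8 = (9 + 4·11 + 13)/6 = 66/6 = 11
te_Task 9 = (10 + 4·13 + 16)/6 = 78/6 = 13

Forward pass:
ES_Task 1 = 0; EF_Task 1 = 10
ES_Task 2 = 0; EF_Task 2 = 9
ES_Task 3 = 0; EF_Task 3 = 15
ES_Task 4 = 10; EF_Task 4 = 10+6 = 16
ES_Task 5 = 9; EF_Task 5 = 9+7 = 16
ES_Task 6 = 15; EF_Task 6 = 15+3 = 18
ES_Task 7 = 10; EF_Task 7 = 10+7 = 17
ES_Task 8 = max(EF_Task 1=10, EF_Task 2=9) = 10; EF_Task 8 = 10+11 = 21
ES_Task 9 = max(EF_Task 2=9, EF_Task 4=16, EF_Task 5=16, EF_Task 6=18, EF_Task 7=17, EF_Task 8=21) = 21; EF_Task 9 = 21+13 = 34
Expected project duration μ = 34 days. Critical path: Task 1 → Task 8 → Task 9.

34 days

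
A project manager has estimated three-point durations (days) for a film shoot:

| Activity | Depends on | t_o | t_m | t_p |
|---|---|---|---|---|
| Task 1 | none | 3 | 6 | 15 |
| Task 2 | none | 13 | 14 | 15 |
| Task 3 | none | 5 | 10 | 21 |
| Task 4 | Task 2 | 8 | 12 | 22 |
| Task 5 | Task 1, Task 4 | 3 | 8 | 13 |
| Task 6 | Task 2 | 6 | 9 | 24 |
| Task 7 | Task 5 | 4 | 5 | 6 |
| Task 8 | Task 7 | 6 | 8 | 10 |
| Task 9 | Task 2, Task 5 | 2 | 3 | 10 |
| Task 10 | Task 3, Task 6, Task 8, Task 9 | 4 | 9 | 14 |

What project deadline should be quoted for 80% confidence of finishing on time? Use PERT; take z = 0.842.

te_Task 1 = (3 + 4·6 + 15)/6 = 42/6 = 7; σ²_Task 1 = ((15−3)/6)² = 4.000
te_Task 2 = (13 + 4·14 + 15)/6 = 84/6 = 14; σ²_Task 2 = ((15−13)/6)² = 0.111
te_Task 3 = (5 + 4·10 + 21)/6 = 66/6 = 11; σ²_Task 3 = ((21−5)/6)² = 7.111
te_Task 4 = (8 + 4·12 + 22)/6 = 78/6 = 13; σ²_Task 4 = ((22−8)/6)² = 5.444
te_Task 5 = (3 + 4·8 + 13)/6 = 48/6 = 8; σ²_Task 5 = ((13−3)/6)² = 2.778
te_Task 6 = (6 + 4·9 + 24)/6 = 66/6 = 11; σ²_Task 6 = ((24−6)/6)² = 9.000
te_Task 7 = (4 + 4·5 + 6)/6 = 30/6 = 5; σ²_Task 7 = ((6−4)/6)² = 0.111
te_Task 8 = (6 + 4·8 + 10)/6 = 48/6 = 8; σ²_Task 8 = ((10−6)/6)² = 0.444
te_Task 9 = (2 + 4·3 + 10)/6 = 24/6 = 4; σ²_Task 9 = ((10−2)/6)² = 1.778
te_Task 10 = (4 + 4·9 + 14)/6 = 54/6 = 9; σ²_Task 10 = ((14−4)/6)² = 2.778

Forward pass:
ES_Task 1 = 0; EF_Task 1 = 7
ES_Task 2 = 0; EF_Task 2 = 14
ES_Task 3 = 0; EF_Task 3 = 11
ES_Task 4 = 14; EF_Task 4 = 14+13 = 27
ES_Task 5 = max(EF_Task 1=7, EF_Task 4=27) = 27; EF_Task 5 = 27+8 = 35
ES_Task 6 = 14; EF_Task 6 = 14+11 = 25
ES_Task 7 = 35; EF_Task 7 = 35+5 = 40
ES_Task 8 = 40; EF_Task 8 = 40+8 = 48
ES_Task 9 = max(EF_Task 2=14, EF_Task 5=35) = 35; EF_Task 9 = 35+4 = 39
ES_Task 10 = max(EF_Task 3=11, EF_Task 6=25, EF_Task 8=48, EF_Task 9=39) = 48; EF_Task 10 = 48+9 = 57
Expected project duration μ = 57 days. Critical path: Task 2 → Task 4 → Task 5 → Task 7 → Task 8 → Task 10.

Variance along critical path = 0.111 + 5.444 + 2.778 + 0.111 + 0.444 + 2.778 = 11.667; σ = 3.416 days.
D = μ + z·σ = 57 + 0.842·3.416 = 59.9 days

59.9 days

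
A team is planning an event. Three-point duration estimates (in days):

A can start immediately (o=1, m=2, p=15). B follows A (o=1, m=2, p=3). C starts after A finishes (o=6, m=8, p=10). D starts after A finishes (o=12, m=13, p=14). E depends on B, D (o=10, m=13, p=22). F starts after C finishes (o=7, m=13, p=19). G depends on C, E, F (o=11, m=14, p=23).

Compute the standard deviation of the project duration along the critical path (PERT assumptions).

te_A = (1 + 4·2 + 15)/6 = 24/6 = 4; σ²_A = ((15−1)/6)² = 5.444
te_B = (1 + 4·2 + 3)/6 = 12/6 = 2; σ²_B = ((3−1)/6)² = 0.111
te_C = (6 + 4·8 + 10)/6 = 48/6 = 8; σ²_C = ((10−6)/6)² = 0.444
te_D = (12 + 4·13 + 14)/6 = 78/6 = 13; σ²_D = ((14−12)/6)² = 0.111
te_E = (10 + 4·13 + 22)/6 = 84/6 = 14; σ²_E = ((22−10)/6)² = 4.000
te_F = (7 + 4·13 + 19)/6 = 78/6 = 13; σ²_F = ((19−7)/6)² = 4.000
te_G = (11 + 4·14 + 23)/6 = 90/6 = 15; σ²_G = ((23−11)/6)² = 4.000

Forward pass:
ES_A = 0; EF_A = 4
ES_B = 4; EF_B = 4+2 = 6
ES_C = 4; EF_C = 4+8 = 12
ES_D = 4; EF_D = 4+13 = 17
ES_E = max(EF_B=6, EF_D=17) = 17; EF_E = 17+14 = 31
ES_F = 12; EF_F = 12+13 = 25
ES_G = max(EF_C=12, EF_E=31, EF_F=25) = 31; EF_G = 31+15 = 46
Expected project duration μ = 46 days. Critical path: A → D → E → G.

Variance along critical path = 5.444 + 0.111 + 4.000 + 4.000 = 13.556
σ = √13.556 = 3.682 days

3.68 days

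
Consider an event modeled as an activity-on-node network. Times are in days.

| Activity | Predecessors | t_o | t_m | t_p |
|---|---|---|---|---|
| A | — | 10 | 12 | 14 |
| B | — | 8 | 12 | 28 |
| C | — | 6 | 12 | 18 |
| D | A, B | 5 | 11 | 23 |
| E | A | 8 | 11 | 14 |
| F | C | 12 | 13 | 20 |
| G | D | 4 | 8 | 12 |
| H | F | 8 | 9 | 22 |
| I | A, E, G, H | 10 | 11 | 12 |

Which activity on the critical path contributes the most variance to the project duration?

H

te_A = (10 + 4·12 + 14)/6 = 72/6 = 12; σ²_A = ((14−10)/6)² = 0.444
te_B = (8 + 4·12 + 28)/6 = 84/6 = 14; σ²_B = ((28−8)/6)² = 11.111
te_C = (6 + 4·12 + 18)/6 = 72/6 = 12; σ²_C = ((18−6)/6)² = 4.000
te_D = (5 + 4·11 + 23)/6 = 72/6 = 12; σ²_D = ((23−5)/6)² = 9.000
te_E = (8 + 4·11 + 14)/6 = 66/6 = 11; σ²_E = ((14−8)/6)² = 1.000
te_F = (12 + 4·13 + 20)/6 = 84/6 = 14; σ²_F = ((20−12)/6)² = 1.778
te_G = (4 + 4·8 + 12)/6 = 48/6 = 8; σ²_G = ((12−4)/6)² = 1.778
te_H = (8 + 4·9 + 22)/6 = 66/6 = 11; σ²_H = ((22−8)/6)² = 5.444
te_I = (10 + 4·11 + 12)/6 = 66/6 = 11; σ²_I = ((12−10)/6)² = 0.111

Forward pass:
ES_A = 0; EF_A = 12
ES_B = 0; EF_B = 14
ES_C = 0; EF_C = 12
ES_D = max(EF_A=12, EF_B=14) = 14; EF_D = 14+12 = 26
ES_E = 12; EF_E = 12+11 = 23
ES_F = 12; EF_F = 12+14 = 26
ES_G = 26; EF_G = 26+8 = 34
ES_H = 26; EF_H = 26+11 = 37
ES_I = max(EF_A=12, EF_E=23, EF_G=34, EF_H=37) = 37; EF_I = 37+11 = 48
Expected project duration μ = 48 days. Critical path: C → F → H → I.

Variances on critical path: σ²_C=4.000, σ²_F=1.778, σ²_H=5.444, σ²_I=0.111.
Largest is σ²_H = 5.444.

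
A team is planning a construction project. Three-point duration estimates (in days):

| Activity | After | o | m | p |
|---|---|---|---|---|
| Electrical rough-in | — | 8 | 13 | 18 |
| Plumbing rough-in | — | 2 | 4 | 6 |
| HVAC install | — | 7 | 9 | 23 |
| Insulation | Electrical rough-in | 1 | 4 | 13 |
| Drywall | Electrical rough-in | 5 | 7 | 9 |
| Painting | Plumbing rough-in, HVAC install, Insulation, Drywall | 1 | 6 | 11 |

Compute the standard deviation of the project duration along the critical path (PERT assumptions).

2.45 days

te_Electrical rough-in = (8 + 4·13 + 18)/6 = 78/6 = 13; σ²_Electrical rough-in = ((18−8)/6)² = 2.778
te_Plumbing rough-in = (2 + 4·4 + 6)/6 = 24/6 = 4; σ²_Plumbing rough-in = ((6−2)/6)² = 0.444
te_HVAC install = (7 + 4·9 + 23)/6 = 66/6 = 11; σ²_HVAC install = ((23−7)/6)² = 7.111
te_Insulation = (1 + 4·4 + 13)/6 = 30/6 = 5; σ²_Insulation = ((13−1)/6)² = 4.000
te_Drywall = (5 + 4·7 + 9)/6 = 42/6 = 7; σ²_Drywall = ((9−5)/6)² = 0.444
te_Painting = (1 + 4·6 + 11)/6 = 36/6 = 6; σ²_Painting = ((11−1)/6)² = 2.778

Forward pass:
ES_Electrical rough-in = 0; EF_Electrical rough-in = 13
ES_Plumbing rough-in = 0; EF_Plumbing rough-in = 4
ES_HVAC install = 0; EF_HVAC install = 11
ES_Insulation = 13; EF_Insulation = 13+5 = 18
ES_Drywall = 13; EF_Drywall = 13+7 = 20
ES_Painting = max(EF_Plumbing rough-in=4, EF_HVAC install=11, EF_Insulation=18, EF_Drywall=20) = 20; EF_Painting = 20+6 = 26
Expected project duration μ = 26 days. Critical path: Electrical rough-in → Drywall → Painting.

Variance along critical path = 2.778 + 0.444 + 2.778 = 6.000
σ = √6.000 = 2.449 days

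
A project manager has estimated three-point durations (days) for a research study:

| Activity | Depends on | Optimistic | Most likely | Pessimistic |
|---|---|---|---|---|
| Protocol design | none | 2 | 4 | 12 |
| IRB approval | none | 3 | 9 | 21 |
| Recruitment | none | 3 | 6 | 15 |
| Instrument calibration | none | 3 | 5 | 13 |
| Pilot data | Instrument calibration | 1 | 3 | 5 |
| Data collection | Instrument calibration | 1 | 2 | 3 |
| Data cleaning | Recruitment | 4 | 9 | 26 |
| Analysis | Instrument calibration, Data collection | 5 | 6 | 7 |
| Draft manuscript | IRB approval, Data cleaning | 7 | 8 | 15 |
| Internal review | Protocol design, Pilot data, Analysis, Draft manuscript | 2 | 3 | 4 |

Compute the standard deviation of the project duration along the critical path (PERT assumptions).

te_Protocol design = (2 + 4·4 + 12)/6 = 30/6 = 5; σ²_Protocol design = ((12−2)/6)² = 2.778
te_IRB approval = (3 + 4·9 + 21)/6 = 60/6 = 10; σ²_IRB approval = ((21−3)/6)² = 9.000
te_Recruitment = (3 + 4·6 + 15)/6 = 42/6 = 7; σ²_Recruitment = ((15−3)/6)² = 4.000
te_Instrument calibration = (3 + 4·5 + 13)/6 = 36/6 = 6; σ²_Instrument calibration = ((13−3)/6)² = 2.778
te_Pilot data = (1 + 4·3 + 5)/6 = 18/6 = 3; σ²_Pilot data = ((5−1)/6)² = 0.444
te_Data collection = (1 + 4·2 + 3)/6 = 12/6 = 2; σ²_Data collection = ((3−1)/6)² = 0.111
te_Data cleaning = (4 + 4·9 + 26)/6 = 66/6 = 11; σ²_Data cleaning = ((26−4)/6)² = 13.444
te_Analysis = (5 + 4·6 + 7)/6 = 36/6 = 6; σ²_Analysis = ((7−5)/6)² = 0.111
te_Draft manuscript = (7 + 4·8 + 15)/6 = 54/6 = 9; σ²_Draft manuscript = ((15−7)/6)² = 1.778
te_Internal review = (2 + 4·3 + 4)/6 = 18/6 = 3; σ²_Internal review = ((4−2)/6)² = 0.111

Forward pass:
ES_Protocol design = 0; EF_Protocol design = 5
ES_IRB approval = 0; EF_IRB approval = 10
ES_Recruitment = 0; EF_Recruitment = 7
ES_Instrument calibration = 0; EF_Instrument calibration = 6
ES_Pilot data = 6; EF_Pilot data = 6+3 = 9
ES_Data collection = 6; EF_Data collection = 6+2 = 8
ES_Data cleaning = 7; EF_Data cleaning = 7+11 = 18
ES_Analysis = max(EF_Instrument calibration=6, EF_Data collection=8) = 8; EF_Analysis = 8+6 = 14
ES_Draft manuscript = max(EF_IRB approval=10, EF_Data cleaning=18) = 18; EF_Draft manuscript = 18+9 = 27
ES_Internal review = max(EF_Protocol design=5, EF_Pilot data=9, EF_Analysis=14, EF_Draft manuscript=27) = 27; EF_Internal review = 27+3 = 30
Expected project duration μ = 30 days. Critical path: Recruitment → Data cleaning → Draft manuscript → Internal review.

Variance along critical path = 4.000 + 13.444 + 1.778 + 0.111 = 19.333
σ = √19.333 = 4.397 days

4.40 days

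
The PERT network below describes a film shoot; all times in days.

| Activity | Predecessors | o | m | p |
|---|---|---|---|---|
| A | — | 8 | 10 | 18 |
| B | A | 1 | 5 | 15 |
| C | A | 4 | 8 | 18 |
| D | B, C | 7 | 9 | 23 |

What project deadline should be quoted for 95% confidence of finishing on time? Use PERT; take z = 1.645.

37.4 days

te_A = (8 + 4·10 + 18)/6 = 66/6 = 11; σ²_A = ((18−8)/6)² = 2.778
te_B = (1 + 4·5 + 15)/6 = 36/6 = 6; σ²_B = ((15−1)/6)² = 5.444
te_C = (4 + 4·8 + 18)/6 = 54/6 = 9; σ²_C = ((18−4)/6)² = 5.444
te_D = (7 + 4·9 + 23)/6 = 66/6 = 11; σ²_D = ((23−7)/6)² = 7.111

Forward pass:
ES_A = 0; EF_A = 11
ES_B = 11; EF_B = 11+6 = 17
ES_C = 11; EF_C = 11+9 = 20
ES_D = max(EF_B=17, EF_C=20) = 20; EF_D = 20+11 = 31
Expected project duration μ = 31 days. Critical path: A → C → D.

Variance along critical path = 2.778 + 5.444 + 7.111 = 15.333; σ = 3.916 days.
D = μ + z·σ = 31 + 1.645·3.916 = 37.4 days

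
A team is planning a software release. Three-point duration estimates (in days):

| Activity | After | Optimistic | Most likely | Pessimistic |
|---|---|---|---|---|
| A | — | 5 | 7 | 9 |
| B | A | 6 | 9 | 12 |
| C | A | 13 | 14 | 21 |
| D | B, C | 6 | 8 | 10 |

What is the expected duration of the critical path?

30 days

te_A = (5 + 4·7 + 9)/6 = 42/6 = 7
te_B = (6 + 4·9 + 12)/6 = 54/6 = 9
te_C = (13 + 4·14 + 21)/6 = 90/6 = 15
te_D = (6 + 4·8 + 10)/6 = 48/6 = 8

Forward pass:
ES_A = 0; EF_A = 7
ES_B = 7; EF_B = 7+9 = 16
ES_C = 7; EF_C = 7+15 = 22
ES_D = max(EF_B=16, EF_C=22) = 22; EF_D = 22+8 = 30
Expected project duration μ = 30 days. Critical path: A → C → D.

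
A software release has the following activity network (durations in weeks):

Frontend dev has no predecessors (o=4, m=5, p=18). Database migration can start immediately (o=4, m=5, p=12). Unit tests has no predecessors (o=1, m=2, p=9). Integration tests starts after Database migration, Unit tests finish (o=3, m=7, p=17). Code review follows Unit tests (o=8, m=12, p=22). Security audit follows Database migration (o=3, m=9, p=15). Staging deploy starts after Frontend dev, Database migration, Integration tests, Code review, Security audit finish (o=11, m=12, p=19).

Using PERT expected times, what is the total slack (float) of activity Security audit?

te_Frontend dev = (4 + 4·5 + 18)/6 = 42/6 = 7
te_Database migration = (4 + 4·5 + 12)/6 = 36/6 = 6
te_Unit tests = (1 + 4·2 + 9)/6 = 18/6 = 3
te_Integration tests = (3 + 4·7 + 17)/6 = 48/6 = 8
te_Code review = (8 + 4·12 + 22)/6 = 78/6 = 13
te_Security audit = (3 + 4·9 + 15)/6 = 54/6 = 9
te_Staging deploy = (11 + 4·12 + 19)/6 = 78/6 = 13

Forward pass:
ES_Frontend dev = 0; EF_Frontend dev = 7
ES_Database migration = 0; EF_Database migration = 6
ES_Unit tests = 0; EF_Unit tests = 3
ES_Integration tests = max(EF_Database migration=6, EF_Unit tests=3) = 6; EF_Integration tests = 6+8 = 14
ES_Code review = 3; EF_Code review = 3+13 = 16
ES_Security audit = 6; EF_Security audit = 6+9 = 15
ES_Staging deploy = max(EF_Frontend dev=7, EF_Database migration=6, EF_Integration tests=14, EF_Code review=16, EF_Security audit=15) = 16; EF_Staging deploy = 16+13 = 29
Expected project duration μ = 29 weeks. Critical path: Unit tests → Code review → Staging deploy.

Backward pass:
LF_Staging deploy = 29; LS_Staging deploy = 29−13 = 16
LF_Security audit = LS_Staging deploy = 16; LS_Security audit = 16−9 = 7
LF_Code review = LS_Staging deploy = 16; LS_Code review = 16−13 = 3
LF_Integration tests = LS_Staging deploy = 16; LS_Integration tests = 16−8 = 8
LF_Unit tests = min(LS_Integration tests=8, LS_Code review=3) = 3; LS_Unit tests = 3−3 = 0
LF_Database migration = min(LS_Integration tests=8, LS_Security audit=7, LS_Staging deploy=16) = 7; LS_Database migration = 7−6 = 1
LF_Frontend dev = LS_Staging deploy = 16; LS_Frontend dev = 16−7 = 9
Slack_Security audit = LS_Security audit − ES_Security audit = 7 − 6 = 1

1 weeks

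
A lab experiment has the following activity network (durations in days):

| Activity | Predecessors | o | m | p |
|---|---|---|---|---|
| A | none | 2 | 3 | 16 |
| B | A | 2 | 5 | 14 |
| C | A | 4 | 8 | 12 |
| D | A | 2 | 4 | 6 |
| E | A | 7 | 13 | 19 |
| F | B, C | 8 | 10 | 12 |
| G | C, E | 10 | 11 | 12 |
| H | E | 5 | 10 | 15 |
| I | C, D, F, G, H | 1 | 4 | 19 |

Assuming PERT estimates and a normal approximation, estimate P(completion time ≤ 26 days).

te_A = (2 + 4·3 + 16)/6 = 30/6 = 5; σ²_A = ((16−2)/6)² = 5.444
te_B = (2 + 4·5 + 14)/6 = 36/6 = 6; σ²_B = ((14−2)/6)² = 4.000
te_C = (4 + 4·8 + 12)/6 = 48/6 = 8; σ²_C = ((12−4)/6)² = 1.778
te_D = (2 + 4·4 + 6)/6 = 24/6 = 4; σ²_D = ((6−2)/6)² = 0.444
te_E = (7 + 4·13 + 19)/6 = 78/6 = 13; σ²_E = ((19−7)/6)² = 4.000
te_F = (8 + 4·10 + 12)/6 = 60/6 = 10; σ²_F = ((12−8)/6)² = 0.444
te_G = (10 + 4·11 + 12)/6 = 66/6 = 11; σ²_G = ((12−10)/6)² = 0.111
te_H = (5 + 4·10 + 15)/6 = 60/6 = 10; σ²_H = ((15−5)/6)² = 2.778
te_I = (1 + 4·4 + 19)/6 = 36/6 = 6; σ²_I = ((19−1)/6)² = 9.000

Forward pass:
ES_A = 0; EF_A = 5
ES_B = 5; EF_B = 5+6 = 11
ES_C = 5; EF_C = 5+8 = 13
ES_D = 5; EF_D = 5+4 = 9
ES_E = 5; EF_E = 5+13 = 18
ES_F = max(EF_B=11, EF_C=13) = 13; EF_F = 13+10 = 23
ES_G = max(EF_C=13, EF_E=18) = 18; EF_G = 18+11 = 29
ES_H = 18; EF_H = 18+10 = 28
ES_I = max(EF_C=13, EF_D=9, EF_F=23, EF_G=29, EF_H=28) = 29; EF_I = 29+6 = 35
Expected project duration μ = 35 days. Critical path: A → E → G → I.

Variance along critical path = 5.444 + 4.000 + 0.111 + 9.000 = 18.556; σ = √18.556 = 4.308 days.
Z = (26 − 35) / 4.308 = -2.089
P(T ≤ 26) = Φ(-2.089) ≈ 0.018

0.018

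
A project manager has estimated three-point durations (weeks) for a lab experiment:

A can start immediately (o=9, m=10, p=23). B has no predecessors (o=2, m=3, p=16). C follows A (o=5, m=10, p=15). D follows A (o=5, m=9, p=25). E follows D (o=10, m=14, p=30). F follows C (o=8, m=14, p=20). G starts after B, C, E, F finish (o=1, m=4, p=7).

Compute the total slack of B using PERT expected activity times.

34 weeks

te_A = (9 + 4·10 + 23)/6 = 72/6 = 12
te_B = (2 + 4·3 + 16)/6 = 30/6 = 5
te_C = (5 + 4·10 + 15)/6 = 60/6 = 10
te_D = (5 + 4·9 + 25)/6 = 66/6 = 11
te_E = (10 + 4·14 + 30)/6 = 96/6 = 16
te_F = (8 + 4·14 + 20)/6 = 84/6 = 14
te_G = (1 + 4·4 + 7)/6 = 24/6 = 4

Forward pass:
ES_A = 0; EF_A = 12
ES_B = 0; EF_B = 5
ES_C = 12; EF_C = 12+10 = 22
ES_D = 12; EF_D = 12+11 = 23
ES_E = 23; EF_E = 23+16 = 39
ES_F = 22; EF_F = 22+14 = 36
ES_G = max(EF_B=5, EF_C=22, EF_E=39, EF_F=36) = 39; EF_G = 39+4 = 43
Expected project duration μ = 43 weeks. Critical path: A → D → E → G.

Backward pass:
LF_G = 43; LS_G = 43−4 = 39
LF_F = LS_G = 39; LS_F = 39−14 = 25
LF_E = LS_G = 39; LS_E = 39−16 = 23
LF_D = LS_E = 23; LS_D = 23−11 = 12
LF_C = min(LS_F=25, LS_G=39) = 25; LS_C = 25−10 = 15
LF_B = LS_G = 39; LS_B = 39−5 = 34
LF_A = min(LS_C=15, LS_D=12) = 12; LS_A = 12−12 = 0
Slack_B = LS_B − ES_B = 34 − 0 = 34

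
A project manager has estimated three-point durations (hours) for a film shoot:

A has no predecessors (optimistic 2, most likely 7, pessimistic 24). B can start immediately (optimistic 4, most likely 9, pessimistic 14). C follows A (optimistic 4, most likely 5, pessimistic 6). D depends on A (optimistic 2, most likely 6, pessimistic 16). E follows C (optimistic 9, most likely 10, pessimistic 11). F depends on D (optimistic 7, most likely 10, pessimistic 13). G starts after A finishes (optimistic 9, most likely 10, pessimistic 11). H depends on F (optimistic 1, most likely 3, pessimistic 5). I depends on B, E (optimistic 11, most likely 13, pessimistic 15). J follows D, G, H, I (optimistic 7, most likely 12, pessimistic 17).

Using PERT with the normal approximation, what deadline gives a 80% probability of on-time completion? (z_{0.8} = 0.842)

52.5 hours

te_A = (2 + 4·7 + 24)/6 = 54/6 = 9; σ²_A = ((24−2)/6)² = 13.444
te_B = (4 + 4·9 + 14)/6 = 54/6 = 9; σ²_B = ((14−4)/6)² = 2.778
te_C = (4 + 4·5 + 6)/6 = 30/6 = 5; σ²_C = ((6−4)/6)² = 0.111
te_D = (2 + 4·6 + 16)/6 = 42/6 = 7; σ²_D = ((16−2)/6)² = 5.444
te_E = (9 + 4·10 + 11)/6 = 60/6 = 10; σ²_E = ((11−9)/6)² = 0.111
te_F = (7 + 4·10 + 13)/6 = 60/6 = 10; σ²_F = ((13−7)/6)² = 1.000
te_G = (9 + 4·10 + 11)/6 = 60/6 = 10; σ²_G = ((11−9)/6)² = 0.111
te_H = (1 + 4·3 + 5)/6 = 18/6 = 3; σ²_H = ((5−1)/6)² = 0.444
te_I = (11 + 4·13 + 15)/6 = 78/6 = 13; σ²_I = ((15−11)/6)² = 0.444
te_J = (7 + 4·12 + 17)/6 = 72/6 = 12; σ²_J = ((17−7)/6)² = 2.778

Forward pass:
ES_A = 0; EF_A = 9
ES_B = 0; EF_B = 9
ES_C = 9; EF_C = 9+5 = 14
ES_D = 9; EF_D = 9+7 = 16
ES_E = 14; EF_E = 14+10 = 24
ES_F = 16; EF_F = 16+10 = 26
ES_G = 9; EF_G = 9+10 = 19
ES_H = 26; EF_H = 26+3 = 29
ES_I = max(EF_B=9, EF_E=24) = 24; EF_I = 24+13 = 37
ES_J = max(EF_D=16, EF_G=19, EF_H=29, EF_I=37) = 37; EF_J = 37+12 = 49
Expected project duration μ = 49 hours. Critical path: A → C → E → I → J.

Variance along critical path = 13.444 + 0.111 + 0.111 + 0.444 + 2.778 = 16.889; σ = 4.110 hours.
D = μ + z·σ = 49 + 0.842·4.110 = 52.5 hours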